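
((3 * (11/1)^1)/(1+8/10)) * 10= 550/3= 183.33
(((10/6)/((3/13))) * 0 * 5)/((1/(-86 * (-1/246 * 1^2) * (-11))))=0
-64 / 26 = -32 / 13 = -2.46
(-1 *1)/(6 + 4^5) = -1/1030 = -0.00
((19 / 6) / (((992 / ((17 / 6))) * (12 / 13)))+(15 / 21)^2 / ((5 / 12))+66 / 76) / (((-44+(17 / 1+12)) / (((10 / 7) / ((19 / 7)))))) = -838927253 / 11370772224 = -0.07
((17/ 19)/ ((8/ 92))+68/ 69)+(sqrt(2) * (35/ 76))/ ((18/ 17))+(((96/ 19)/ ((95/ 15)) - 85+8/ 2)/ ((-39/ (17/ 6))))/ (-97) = 595 * sqrt(2)/ 1368+352263188/ 31410249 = 11.83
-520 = -520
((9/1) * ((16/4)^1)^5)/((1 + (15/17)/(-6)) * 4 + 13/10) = 174080/89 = 1955.96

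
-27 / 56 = -0.48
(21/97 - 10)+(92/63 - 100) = -661963/6111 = -108.32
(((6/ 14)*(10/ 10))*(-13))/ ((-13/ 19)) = 57/ 7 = 8.14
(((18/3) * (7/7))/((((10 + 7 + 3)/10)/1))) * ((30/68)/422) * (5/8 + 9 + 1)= 225/6752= 0.03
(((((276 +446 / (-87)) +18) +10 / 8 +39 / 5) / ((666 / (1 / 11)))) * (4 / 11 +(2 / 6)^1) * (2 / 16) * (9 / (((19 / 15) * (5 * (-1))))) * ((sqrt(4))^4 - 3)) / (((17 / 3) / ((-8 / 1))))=154997713 / 1677442360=0.09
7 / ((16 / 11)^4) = 102487 / 65536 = 1.56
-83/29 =-2.86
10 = 10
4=4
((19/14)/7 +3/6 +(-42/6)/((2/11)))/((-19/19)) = 3705/98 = 37.81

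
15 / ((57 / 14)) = 70 / 19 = 3.68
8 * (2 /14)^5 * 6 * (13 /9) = 208 /50421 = 0.00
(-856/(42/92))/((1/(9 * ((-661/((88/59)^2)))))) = 16987847403/3388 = 5014122.61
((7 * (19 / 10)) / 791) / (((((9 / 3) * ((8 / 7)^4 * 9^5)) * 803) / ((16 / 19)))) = 2401 / 41149802580480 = 0.00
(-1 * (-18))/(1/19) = 342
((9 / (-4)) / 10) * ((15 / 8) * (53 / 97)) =-0.23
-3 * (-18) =54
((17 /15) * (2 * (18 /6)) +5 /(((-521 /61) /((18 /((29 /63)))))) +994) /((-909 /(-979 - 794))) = 14553588942 /7630045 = 1907.41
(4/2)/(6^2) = 1/18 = 0.06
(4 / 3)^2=16 / 9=1.78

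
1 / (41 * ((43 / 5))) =5 / 1763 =0.00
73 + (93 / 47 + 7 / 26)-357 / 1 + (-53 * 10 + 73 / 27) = -26693741 / 32994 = -809.05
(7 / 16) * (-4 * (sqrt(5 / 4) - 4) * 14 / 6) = 49 / 3 - 49 * sqrt(5) / 24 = 11.77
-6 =-6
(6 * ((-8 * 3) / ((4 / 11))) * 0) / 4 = 0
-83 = -83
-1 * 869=-869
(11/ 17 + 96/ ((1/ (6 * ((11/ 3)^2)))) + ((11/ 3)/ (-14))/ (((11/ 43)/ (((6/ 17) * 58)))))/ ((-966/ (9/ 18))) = -306373/ 76636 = -4.00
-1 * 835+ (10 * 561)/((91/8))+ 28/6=-92041/273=-337.15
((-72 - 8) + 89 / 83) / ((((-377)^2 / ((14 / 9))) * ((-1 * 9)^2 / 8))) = -733712 / 8599799403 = -0.00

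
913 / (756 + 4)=913 / 760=1.20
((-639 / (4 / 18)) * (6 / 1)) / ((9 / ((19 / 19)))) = -1917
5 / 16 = 0.31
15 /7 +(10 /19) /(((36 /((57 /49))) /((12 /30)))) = 316 /147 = 2.15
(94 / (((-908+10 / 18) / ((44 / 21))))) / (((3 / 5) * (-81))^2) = -103400 / 1125257427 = -0.00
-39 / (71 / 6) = -234 / 71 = -3.30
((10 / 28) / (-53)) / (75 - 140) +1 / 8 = 4827 / 38584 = 0.13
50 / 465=10 / 93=0.11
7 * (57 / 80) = 399 / 80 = 4.99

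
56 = 56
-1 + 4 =3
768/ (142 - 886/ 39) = 7488/ 1163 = 6.44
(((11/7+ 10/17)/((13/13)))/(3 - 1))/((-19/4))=-514/2261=-0.23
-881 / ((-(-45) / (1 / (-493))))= 881 / 22185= 0.04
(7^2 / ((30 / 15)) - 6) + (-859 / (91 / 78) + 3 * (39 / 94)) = -235742 / 329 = -716.54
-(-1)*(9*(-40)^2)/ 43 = 14400/ 43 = 334.88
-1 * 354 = -354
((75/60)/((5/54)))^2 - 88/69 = 49949/276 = 180.97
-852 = -852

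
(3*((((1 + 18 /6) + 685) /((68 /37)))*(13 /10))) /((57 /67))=22204403 /12920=1718.61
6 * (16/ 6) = 16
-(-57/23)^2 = -3249/529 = -6.14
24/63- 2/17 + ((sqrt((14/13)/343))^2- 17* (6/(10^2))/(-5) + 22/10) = 21688687/8121750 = 2.67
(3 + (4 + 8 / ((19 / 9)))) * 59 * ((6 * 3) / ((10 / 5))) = 108855 / 19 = 5729.21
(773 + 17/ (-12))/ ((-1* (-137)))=5.63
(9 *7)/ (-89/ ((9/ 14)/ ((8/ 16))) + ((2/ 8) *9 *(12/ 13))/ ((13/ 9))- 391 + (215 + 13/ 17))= -1628991/ 6283759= -0.26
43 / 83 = 0.52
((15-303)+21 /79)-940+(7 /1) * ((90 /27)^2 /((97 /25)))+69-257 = -96256439 /68967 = -1395.69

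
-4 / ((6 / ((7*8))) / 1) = -112 / 3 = -37.33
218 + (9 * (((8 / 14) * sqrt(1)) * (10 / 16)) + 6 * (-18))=1585 / 14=113.21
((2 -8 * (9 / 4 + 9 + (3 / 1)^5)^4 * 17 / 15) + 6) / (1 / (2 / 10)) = -6061937833339 / 800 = -7577422291.67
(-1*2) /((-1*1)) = 2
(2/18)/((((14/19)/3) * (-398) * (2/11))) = -209/33432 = -0.01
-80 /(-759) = 80 /759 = 0.11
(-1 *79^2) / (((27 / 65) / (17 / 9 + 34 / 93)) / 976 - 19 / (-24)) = -7881.49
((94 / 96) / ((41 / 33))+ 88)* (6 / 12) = 58245 / 1312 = 44.39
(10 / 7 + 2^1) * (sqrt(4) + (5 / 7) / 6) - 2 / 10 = 1731 / 245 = 7.07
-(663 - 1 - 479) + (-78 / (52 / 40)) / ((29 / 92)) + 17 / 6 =-64469 / 174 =-370.51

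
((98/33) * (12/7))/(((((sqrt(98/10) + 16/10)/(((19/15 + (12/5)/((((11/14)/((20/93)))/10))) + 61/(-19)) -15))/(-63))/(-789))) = 7484440517568/12899689 -6548885452872 * sqrt(5)/12899689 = -554998.85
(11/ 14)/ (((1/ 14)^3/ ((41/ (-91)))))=-12628/ 13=-971.38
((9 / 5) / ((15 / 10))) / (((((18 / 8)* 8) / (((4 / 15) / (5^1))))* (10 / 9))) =2 / 625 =0.00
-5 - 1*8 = -13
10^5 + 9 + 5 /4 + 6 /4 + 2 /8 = 100012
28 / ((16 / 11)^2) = 847 / 64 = 13.23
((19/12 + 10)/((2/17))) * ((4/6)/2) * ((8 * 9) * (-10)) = -23630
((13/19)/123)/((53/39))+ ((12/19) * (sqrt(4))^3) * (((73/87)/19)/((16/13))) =4217473/22749137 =0.19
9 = 9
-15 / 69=-5 / 23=-0.22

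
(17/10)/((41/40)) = 68/41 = 1.66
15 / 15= 1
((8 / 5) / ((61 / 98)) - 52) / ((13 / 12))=-180912 / 3965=-45.63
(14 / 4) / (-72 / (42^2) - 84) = -343 / 8236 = -0.04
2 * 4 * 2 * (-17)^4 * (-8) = -10690688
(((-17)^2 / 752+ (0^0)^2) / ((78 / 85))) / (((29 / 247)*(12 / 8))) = 560405 / 65424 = 8.57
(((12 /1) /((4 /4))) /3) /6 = 2 /3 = 0.67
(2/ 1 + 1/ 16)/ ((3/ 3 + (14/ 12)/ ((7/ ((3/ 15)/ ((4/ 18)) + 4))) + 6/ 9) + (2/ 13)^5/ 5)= 183790035/ 221292164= 0.83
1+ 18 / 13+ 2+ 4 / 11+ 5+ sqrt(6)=12.20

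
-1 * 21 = -21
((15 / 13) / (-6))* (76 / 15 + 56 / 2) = -248 / 39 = -6.36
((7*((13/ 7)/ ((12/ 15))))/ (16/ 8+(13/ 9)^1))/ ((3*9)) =65/ 372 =0.17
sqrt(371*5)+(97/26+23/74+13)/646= 8197/310726+sqrt(1855)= 43.10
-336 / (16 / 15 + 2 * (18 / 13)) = -16380 / 187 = -87.59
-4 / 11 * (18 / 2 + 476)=-1940 / 11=-176.36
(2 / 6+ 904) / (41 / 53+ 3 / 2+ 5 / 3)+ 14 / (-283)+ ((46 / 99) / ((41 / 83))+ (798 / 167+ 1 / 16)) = 904713268882475 / 3845855935152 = 235.24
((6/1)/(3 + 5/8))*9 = 432/29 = 14.90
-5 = -5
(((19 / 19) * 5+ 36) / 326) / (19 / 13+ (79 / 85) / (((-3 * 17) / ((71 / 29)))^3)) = 146571879452895 / 1703193906762488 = 0.09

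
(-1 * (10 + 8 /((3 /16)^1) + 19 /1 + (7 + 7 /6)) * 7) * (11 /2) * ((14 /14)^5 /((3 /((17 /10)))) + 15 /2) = -4462843 /180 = -24793.57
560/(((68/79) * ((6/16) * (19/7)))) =619360/969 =639.17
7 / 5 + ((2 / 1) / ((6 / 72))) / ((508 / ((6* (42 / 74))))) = 36673 / 23495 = 1.56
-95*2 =-190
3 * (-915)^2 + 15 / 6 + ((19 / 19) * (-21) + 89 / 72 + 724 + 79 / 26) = 2351592149 / 936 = 2512384.77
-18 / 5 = -3.60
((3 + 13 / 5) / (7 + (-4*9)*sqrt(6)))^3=-6261325056*sqrt(6) / 57669043697875 - 3592203328 / 57669043697875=-0.00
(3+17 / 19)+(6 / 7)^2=4310 / 931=4.63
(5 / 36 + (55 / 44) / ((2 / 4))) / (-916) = -95 / 32976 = -0.00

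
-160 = -160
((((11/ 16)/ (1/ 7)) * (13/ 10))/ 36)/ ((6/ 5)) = 1001/ 6912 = 0.14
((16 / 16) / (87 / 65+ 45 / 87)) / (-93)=-1885 / 325314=-0.01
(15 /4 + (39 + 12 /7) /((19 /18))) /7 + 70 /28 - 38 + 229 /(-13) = -119933 /2548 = -47.07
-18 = -18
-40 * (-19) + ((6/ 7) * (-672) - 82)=102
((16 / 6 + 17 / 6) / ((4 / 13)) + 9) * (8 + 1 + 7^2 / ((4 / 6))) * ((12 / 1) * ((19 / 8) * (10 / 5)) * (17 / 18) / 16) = 3819475 / 512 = 7459.91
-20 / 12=-5 / 3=-1.67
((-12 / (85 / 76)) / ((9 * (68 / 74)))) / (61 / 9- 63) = 8436 / 365585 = 0.02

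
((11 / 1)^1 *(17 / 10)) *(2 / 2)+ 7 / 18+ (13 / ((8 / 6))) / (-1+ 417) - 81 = -61.89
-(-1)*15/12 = 5/4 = 1.25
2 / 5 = 0.40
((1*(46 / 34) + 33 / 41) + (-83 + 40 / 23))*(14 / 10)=-8876707 / 80155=-110.74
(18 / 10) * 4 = 36 / 5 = 7.20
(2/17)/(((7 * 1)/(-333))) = -666/119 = -5.60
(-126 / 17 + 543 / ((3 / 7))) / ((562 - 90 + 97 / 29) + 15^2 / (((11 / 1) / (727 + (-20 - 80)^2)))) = 0.01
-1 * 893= -893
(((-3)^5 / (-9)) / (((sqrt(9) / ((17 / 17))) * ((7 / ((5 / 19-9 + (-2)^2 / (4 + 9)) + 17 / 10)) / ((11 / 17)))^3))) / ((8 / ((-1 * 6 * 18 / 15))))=495033423925137471 / 253940367614570000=1.95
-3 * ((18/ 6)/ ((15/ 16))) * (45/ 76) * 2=-11.37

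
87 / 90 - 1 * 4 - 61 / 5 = -457 / 30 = -15.23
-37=-37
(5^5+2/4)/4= 6251/8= 781.38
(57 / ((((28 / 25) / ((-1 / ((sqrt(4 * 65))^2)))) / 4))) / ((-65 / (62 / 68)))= 1767 / 160888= 0.01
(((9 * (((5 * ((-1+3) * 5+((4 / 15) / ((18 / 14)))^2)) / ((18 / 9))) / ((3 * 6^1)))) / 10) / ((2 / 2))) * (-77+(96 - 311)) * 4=-26722964 / 18225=-1466.28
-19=-19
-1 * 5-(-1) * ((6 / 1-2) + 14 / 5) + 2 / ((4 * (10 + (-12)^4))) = 373433 / 207460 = 1.80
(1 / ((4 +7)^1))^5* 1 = 0.00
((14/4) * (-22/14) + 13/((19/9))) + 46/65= 3373/2470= 1.37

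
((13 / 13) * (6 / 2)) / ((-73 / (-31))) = 93 / 73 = 1.27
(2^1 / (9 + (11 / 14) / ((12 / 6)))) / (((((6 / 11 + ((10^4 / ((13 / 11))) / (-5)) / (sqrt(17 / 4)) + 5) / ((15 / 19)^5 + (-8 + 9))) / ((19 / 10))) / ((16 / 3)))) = -0.00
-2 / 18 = -1 / 9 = -0.11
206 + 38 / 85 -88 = 10068 / 85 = 118.45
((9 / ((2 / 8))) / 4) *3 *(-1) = -27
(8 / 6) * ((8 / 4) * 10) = 80 / 3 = 26.67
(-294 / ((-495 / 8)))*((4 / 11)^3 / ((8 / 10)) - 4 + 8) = 4236736 / 219615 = 19.29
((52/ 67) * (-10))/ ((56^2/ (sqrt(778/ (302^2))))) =-0.00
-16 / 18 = -8 / 9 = -0.89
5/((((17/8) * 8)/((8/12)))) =10/51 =0.20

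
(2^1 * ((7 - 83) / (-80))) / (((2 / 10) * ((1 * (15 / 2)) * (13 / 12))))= 76 / 65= 1.17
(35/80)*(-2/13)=-7/104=-0.07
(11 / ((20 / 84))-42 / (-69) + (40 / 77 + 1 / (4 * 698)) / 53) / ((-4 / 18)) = -552128150439 / 2620654960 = -210.68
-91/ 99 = -0.92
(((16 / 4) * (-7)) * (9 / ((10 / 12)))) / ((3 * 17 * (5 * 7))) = -0.17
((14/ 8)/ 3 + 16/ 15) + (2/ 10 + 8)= 197/ 20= 9.85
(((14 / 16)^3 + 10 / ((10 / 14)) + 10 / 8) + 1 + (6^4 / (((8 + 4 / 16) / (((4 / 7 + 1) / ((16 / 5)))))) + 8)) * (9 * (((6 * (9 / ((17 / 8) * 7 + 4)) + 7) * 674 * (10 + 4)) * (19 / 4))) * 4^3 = 31387454731179 / 1208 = 25982992327.13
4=4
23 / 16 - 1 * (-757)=12135 / 16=758.44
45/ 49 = 0.92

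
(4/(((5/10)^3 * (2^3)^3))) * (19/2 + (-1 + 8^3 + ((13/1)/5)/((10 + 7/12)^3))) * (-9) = -95956905987/327741280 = -292.78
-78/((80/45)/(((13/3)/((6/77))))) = -39039/16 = -2439.94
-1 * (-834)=834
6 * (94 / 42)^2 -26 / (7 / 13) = -2680 / 147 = -18.23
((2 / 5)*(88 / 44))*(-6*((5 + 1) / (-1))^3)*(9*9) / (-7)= -419904 / 35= -11997.26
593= 593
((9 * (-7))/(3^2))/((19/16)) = -112/19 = -5.89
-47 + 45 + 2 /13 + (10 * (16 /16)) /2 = 41 /13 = 3.15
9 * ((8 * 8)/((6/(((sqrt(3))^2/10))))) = 144/5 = 28.80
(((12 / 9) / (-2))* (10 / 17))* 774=-5160 / 17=-303.53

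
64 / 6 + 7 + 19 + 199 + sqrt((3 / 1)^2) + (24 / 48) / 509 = 728891 / 3054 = 238.67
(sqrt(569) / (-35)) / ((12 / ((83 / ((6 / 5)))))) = -83 * sqrt(569) / 504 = -3.93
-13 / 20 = -0.65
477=477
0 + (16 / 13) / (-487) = -16 / 6331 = -0.00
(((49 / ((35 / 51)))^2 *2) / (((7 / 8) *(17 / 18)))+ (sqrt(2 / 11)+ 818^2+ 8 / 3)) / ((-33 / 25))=-51109844 / 99-25 *sqrt(22) / 363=-516261.37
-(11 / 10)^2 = -121 / 100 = -1.21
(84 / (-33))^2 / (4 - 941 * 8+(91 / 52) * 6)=-1568 / 1818267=-0.00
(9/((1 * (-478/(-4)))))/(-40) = -9/4780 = -0.00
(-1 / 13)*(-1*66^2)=4356 / 13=335.08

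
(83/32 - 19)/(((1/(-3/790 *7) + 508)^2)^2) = -102102525/304667455603630592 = -0.00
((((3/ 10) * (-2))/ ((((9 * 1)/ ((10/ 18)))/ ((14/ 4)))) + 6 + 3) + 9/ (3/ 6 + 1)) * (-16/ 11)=-584/ 27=-21.63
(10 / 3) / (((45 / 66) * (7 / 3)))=44 / 21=2.10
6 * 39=234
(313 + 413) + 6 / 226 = 726.03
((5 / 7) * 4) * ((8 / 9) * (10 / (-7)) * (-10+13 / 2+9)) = -8800 / 441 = -19.95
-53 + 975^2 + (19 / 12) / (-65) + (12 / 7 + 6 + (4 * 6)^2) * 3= 5199684227 / 5460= 952323.12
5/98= 0.05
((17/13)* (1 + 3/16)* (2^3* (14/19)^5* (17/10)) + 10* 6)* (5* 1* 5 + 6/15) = 69482929868/42354325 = 1640.52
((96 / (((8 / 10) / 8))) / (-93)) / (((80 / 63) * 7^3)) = -36 / 1519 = -0.02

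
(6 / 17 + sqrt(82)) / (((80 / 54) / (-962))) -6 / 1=-6115.30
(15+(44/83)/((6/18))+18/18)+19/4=7417/332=22.34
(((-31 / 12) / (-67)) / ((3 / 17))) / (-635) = -527 / 1531620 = -0.00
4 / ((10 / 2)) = 4 / 5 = 0.80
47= 47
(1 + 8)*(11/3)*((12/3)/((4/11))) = 363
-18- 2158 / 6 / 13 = -137 / 3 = -45.67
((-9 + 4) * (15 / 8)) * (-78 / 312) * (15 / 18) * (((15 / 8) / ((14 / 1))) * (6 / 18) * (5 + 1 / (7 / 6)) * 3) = 76875 / 50176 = 1.53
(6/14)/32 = 3/224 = 0.01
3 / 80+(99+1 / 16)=991 / 10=99.10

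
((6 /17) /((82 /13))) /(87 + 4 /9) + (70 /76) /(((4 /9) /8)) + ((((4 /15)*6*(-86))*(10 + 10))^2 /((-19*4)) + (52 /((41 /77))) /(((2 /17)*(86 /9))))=-44613032946277 /448156363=-99547.92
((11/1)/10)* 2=11/5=2.20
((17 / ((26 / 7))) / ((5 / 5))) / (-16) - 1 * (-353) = 146729 / 416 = 352.71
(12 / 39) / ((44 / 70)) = 70 / 143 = 0.49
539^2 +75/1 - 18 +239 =290817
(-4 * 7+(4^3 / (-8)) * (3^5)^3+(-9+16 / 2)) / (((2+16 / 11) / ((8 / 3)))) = -5050816540 / 57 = -88610816.49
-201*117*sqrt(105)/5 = -23517*sqrt(105)/5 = -48195.51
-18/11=-1.64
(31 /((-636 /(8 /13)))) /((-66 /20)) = 620 /68211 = 0.01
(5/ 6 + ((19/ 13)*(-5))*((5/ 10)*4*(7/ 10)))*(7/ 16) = -5131/ 1248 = -4.11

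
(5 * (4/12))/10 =1/6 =0.17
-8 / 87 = -0.09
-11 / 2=-5.50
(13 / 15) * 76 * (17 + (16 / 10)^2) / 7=161044 / 875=184.05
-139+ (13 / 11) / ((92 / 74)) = -69853 / 506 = -138.05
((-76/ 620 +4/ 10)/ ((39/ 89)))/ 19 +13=1496942/ 114855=13.03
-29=-29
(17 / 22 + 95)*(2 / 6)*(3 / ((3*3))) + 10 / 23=50441 / 4554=11.08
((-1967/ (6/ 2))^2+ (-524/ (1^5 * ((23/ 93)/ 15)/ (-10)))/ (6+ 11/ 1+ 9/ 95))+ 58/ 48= 150768497531/ 336168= 448491.52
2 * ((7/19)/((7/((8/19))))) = 16/361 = 0.04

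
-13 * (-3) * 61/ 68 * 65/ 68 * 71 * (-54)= -296435295/ 2312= -128215.96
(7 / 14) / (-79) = -1 / 158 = -0.01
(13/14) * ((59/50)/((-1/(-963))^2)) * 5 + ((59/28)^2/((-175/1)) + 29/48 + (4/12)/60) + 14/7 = 392099927126/77175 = 5080659.89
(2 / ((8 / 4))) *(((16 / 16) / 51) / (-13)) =-1 / 663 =-0.00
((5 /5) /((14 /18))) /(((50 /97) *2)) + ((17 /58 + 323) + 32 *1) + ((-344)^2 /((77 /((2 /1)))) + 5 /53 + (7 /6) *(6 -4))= 121874507483 /35504700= 3432.63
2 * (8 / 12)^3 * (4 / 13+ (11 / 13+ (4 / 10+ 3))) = 4736 / 1755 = 2.70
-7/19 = -0.37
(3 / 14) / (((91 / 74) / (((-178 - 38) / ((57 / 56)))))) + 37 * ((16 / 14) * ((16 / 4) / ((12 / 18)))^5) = 568454976 / 1729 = 328776.74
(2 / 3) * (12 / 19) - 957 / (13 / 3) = -54445 / 247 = -220.43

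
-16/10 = -8/5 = -1.60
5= 5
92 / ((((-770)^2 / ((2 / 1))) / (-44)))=-184 / 13475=-0.01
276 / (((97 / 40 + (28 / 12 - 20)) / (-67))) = 2219040 / 1829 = 1213.25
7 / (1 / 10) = 70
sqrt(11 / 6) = sqrt(66) / 6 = 1.35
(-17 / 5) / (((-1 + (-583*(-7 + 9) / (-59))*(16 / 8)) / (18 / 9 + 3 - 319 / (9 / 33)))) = 3504482 / 34095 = 102.79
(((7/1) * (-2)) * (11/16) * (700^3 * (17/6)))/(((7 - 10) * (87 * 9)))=28061687500/7047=3982075.71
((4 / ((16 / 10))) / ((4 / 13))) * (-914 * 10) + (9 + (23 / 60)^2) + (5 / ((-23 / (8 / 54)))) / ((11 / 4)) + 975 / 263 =-74249.66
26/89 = 0.29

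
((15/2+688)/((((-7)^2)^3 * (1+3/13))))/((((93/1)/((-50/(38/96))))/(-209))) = 4972825/3647119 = 1.36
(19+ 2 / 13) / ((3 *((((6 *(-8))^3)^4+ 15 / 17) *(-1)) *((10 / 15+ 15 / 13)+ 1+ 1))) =-1411 / 126301580022485411169001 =-0.00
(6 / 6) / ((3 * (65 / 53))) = 53 / 195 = 0.27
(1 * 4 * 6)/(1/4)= 96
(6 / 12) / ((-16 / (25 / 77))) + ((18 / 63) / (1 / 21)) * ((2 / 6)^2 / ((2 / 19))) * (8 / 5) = 374153 / 36960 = 10.12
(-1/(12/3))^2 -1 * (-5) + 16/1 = 337/16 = 21.06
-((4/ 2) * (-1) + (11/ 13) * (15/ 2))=-113/ 26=-4.35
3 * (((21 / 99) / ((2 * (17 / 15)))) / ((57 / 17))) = 35 / 418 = 0.08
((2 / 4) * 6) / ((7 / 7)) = 3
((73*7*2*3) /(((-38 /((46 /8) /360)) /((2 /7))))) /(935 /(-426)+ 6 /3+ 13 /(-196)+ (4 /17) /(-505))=10029410797 /7126462772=1.41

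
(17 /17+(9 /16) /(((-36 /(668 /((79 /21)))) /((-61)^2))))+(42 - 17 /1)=-10298.01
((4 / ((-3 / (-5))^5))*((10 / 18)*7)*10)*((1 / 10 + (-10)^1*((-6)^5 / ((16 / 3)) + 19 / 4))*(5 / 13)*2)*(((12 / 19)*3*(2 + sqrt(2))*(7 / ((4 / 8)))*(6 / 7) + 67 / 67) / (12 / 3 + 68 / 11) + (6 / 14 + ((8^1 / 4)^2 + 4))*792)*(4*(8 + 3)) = 14653705000000*sqrt(2) / 6669 + 1183538539304687500 / 180063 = 6576021020143.72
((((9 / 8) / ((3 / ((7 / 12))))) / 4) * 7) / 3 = 49 / 384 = 0.13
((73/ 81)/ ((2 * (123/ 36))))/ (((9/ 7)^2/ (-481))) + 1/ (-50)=-172143367/ 4483350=-38.40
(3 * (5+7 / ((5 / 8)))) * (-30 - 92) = -29646 / 5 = -5929.20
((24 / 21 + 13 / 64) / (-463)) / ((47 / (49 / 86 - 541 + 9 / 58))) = 406254969 / 12156913216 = 0.03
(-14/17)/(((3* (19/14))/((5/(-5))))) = 196/969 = 0.20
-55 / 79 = -0.70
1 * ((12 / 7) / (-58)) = -6 / 203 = -0.03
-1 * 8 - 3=-11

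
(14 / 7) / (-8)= -1 / 4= -0.25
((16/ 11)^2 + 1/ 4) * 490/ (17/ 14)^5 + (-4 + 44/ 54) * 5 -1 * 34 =1805196512044/ 4638672819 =389.16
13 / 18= 0.72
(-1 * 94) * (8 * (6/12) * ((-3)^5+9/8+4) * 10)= 894410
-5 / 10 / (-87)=1 / 174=0.01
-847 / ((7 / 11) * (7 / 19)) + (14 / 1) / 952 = -1719645 / 476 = -3612.70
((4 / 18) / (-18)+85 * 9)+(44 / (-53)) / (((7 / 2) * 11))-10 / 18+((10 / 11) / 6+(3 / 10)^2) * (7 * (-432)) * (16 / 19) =23456039021 / 157016475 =149.39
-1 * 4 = -4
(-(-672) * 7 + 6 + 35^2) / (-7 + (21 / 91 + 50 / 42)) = -1620255 / 1523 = -1063.86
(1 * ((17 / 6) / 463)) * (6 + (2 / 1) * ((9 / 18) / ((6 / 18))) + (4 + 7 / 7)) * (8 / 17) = 56 / 1389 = 0.04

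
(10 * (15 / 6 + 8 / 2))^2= 4225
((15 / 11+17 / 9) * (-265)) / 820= -8533 / 8118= -1.05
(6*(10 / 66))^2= 100 / 121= 0.83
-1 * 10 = -10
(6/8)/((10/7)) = 21/40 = 0.52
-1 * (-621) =621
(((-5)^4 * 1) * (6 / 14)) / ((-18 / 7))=-625 / 6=-104.17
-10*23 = -230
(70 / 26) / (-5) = -7 / 13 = -0.54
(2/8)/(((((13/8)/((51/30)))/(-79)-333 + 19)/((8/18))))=-5372/15181857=-0.00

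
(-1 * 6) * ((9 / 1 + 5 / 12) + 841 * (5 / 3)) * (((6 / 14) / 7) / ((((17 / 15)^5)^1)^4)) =-2413138809018802642822265625 / 56899239693066015313622414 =-42.41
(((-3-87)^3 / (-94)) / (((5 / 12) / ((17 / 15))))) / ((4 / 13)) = 3222180 / 47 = 68557.02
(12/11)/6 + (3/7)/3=0.32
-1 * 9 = -9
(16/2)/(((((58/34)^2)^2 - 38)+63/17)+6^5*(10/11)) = 3674924/3235432991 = 0.00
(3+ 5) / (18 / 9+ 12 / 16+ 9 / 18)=32 / 13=2.46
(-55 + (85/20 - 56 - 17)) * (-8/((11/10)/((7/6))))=1050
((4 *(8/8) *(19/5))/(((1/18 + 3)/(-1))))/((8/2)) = -342/275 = -1.24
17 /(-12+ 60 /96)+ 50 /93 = -8098 /8463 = -0.96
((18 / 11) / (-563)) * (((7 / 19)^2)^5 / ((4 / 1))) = -2542277241 / 75939386669123186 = -0.00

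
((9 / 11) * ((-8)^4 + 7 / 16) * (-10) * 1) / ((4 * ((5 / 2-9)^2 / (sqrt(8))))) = -2949435 * sqrt(2) / 7436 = -560.94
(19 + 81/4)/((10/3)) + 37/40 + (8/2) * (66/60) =171/10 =17.10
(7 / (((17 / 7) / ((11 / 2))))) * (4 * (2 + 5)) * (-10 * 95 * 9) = -64518300 / 17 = -3795194.12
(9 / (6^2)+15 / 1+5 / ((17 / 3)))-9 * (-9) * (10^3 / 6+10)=974177 / 68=14326.13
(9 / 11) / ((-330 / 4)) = -6 / 605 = -0.01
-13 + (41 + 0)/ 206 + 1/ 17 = -44623/ 3502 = -12.74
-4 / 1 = -4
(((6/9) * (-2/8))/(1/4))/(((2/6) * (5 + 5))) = -1/5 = -0.20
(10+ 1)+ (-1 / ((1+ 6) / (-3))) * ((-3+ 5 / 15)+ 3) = 78 / 7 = 11.14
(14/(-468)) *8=-28/117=-0.24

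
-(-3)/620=3/620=0.00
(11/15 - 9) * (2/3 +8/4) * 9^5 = -6508512/5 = -1301702.40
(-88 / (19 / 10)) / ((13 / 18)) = -15840 / 247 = -64.13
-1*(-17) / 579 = 17 / 579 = 0.03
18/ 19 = 0.95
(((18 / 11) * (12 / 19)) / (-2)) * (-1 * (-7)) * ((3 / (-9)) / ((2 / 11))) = 126 / 19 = 6.63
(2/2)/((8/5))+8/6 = 47/24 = 1.96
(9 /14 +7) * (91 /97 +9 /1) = 75.96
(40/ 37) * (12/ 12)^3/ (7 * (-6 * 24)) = -0.00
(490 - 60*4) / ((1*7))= 250 / 7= 35.71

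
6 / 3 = 2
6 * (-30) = -180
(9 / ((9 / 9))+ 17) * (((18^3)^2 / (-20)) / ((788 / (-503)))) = 28224103.14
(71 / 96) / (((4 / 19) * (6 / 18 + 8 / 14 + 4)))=9443 / 13184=0.72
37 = 37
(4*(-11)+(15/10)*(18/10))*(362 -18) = -71036/5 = -14207.20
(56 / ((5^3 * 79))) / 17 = 0.00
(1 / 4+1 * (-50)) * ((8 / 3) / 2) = -66.33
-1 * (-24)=24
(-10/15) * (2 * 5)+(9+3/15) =38/15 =2.53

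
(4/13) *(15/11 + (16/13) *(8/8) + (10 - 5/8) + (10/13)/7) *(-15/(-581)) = 1450965/15121106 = 0.10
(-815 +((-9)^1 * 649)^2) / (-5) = -34116466 / 5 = -6823293.20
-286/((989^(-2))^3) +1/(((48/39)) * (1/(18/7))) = -14987590195985856424859/56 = -267635539214033150443.91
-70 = -70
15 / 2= 7.50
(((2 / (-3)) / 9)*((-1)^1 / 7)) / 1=2 / 189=0.01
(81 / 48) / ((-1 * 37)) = -27 / 592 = -0.05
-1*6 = -6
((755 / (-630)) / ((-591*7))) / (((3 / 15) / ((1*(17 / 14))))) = 12835 / 7297668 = 0.00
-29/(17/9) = -15.35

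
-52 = -52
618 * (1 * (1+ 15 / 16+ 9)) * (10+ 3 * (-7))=-594825 / 8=-74353.12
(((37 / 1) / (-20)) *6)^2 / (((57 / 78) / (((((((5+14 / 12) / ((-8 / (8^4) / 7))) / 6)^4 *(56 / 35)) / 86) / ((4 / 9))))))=10748694999310769586176 / 8272125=1299387400373032.27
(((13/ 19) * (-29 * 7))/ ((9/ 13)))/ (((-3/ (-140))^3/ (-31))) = 2918290648000/ 4617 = 632075080.79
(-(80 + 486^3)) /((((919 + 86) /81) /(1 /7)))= -3099366072 /2345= -1321691.29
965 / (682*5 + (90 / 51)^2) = 55777 / 197278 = 0.28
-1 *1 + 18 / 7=1.57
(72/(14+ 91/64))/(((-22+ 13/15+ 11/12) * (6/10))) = -153600/399077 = -0.38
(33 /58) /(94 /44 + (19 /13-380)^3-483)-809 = -61508218088032016 /76029935830945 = -809.00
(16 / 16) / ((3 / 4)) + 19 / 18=43 / 18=2.39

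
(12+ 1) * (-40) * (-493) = 256360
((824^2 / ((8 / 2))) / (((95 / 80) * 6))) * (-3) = -1357952 / 19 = -71471.16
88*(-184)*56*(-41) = 37176832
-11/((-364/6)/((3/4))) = 99/728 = 0.14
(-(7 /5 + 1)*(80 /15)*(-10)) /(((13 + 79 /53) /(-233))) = -12349 /6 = -2058.17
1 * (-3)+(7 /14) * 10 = 2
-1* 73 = -73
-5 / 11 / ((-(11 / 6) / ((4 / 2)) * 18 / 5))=50 / 363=0.14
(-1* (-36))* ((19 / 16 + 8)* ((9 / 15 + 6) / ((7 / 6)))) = 18711 / 10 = 1871.10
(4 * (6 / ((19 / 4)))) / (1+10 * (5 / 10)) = 0.84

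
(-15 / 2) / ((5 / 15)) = -45 / 2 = -22.50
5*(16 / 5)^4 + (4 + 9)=537.29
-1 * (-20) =20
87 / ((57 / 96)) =146.53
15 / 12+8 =37 / 4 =9.25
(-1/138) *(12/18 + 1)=-5/414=-0.01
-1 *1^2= -1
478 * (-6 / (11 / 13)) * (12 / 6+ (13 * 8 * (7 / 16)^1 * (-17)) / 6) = 4731961 / 11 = 430178.27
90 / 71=1.27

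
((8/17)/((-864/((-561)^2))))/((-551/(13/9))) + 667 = 39718577/59508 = 667.45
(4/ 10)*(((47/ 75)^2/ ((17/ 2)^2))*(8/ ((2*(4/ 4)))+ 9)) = 229736/ 8128125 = 0.03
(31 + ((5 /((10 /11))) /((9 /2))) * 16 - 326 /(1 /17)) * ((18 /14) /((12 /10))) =-247115 /42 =-5883.69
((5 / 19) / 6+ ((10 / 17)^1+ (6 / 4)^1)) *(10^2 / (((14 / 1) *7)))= 103300 / 47481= 2.18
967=967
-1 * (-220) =220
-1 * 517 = -517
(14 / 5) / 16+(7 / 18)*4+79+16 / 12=29543 / 360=82.06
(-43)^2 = 1849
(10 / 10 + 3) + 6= 10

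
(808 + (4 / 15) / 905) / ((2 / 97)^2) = 25800898759 / 13575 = 1900618.69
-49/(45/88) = -4312/45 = -95.82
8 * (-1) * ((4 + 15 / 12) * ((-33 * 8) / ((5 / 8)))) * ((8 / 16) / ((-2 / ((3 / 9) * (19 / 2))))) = -70224 / 5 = -14044.80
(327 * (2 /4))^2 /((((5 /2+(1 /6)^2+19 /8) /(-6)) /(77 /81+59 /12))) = -67757343 /353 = -191947.15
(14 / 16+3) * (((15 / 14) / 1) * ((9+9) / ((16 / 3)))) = 12555 / 896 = 14.01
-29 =-29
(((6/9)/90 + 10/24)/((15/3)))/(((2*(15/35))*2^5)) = 1603/518400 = 0.00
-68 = -68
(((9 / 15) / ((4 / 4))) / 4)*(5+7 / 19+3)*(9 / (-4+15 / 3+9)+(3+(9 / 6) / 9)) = 9699 / 1900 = 5.10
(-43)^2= 1849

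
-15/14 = -1.07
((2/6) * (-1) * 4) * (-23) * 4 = 368/3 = 122.67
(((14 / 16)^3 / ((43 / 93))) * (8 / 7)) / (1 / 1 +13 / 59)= 89621 / 66048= 1.36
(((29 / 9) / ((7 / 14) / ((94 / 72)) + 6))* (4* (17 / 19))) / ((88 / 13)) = 301223 / 1128600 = 0.27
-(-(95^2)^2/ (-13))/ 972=-81450625/ 12636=-6445.92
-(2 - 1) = -1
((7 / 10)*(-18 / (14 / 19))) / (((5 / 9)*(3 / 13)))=-6669 / 50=-133.38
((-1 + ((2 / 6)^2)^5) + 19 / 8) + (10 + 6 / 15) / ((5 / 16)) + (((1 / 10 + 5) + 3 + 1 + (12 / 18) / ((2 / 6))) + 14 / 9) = 558728399 / 11809800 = 47.31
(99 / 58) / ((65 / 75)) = 1485 / 754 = 1.97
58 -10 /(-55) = 640 /11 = 58.18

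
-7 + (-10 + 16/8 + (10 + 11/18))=-79/18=-4.39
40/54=20/27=0.74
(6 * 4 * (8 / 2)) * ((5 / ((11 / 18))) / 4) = 2160 / 11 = 196.36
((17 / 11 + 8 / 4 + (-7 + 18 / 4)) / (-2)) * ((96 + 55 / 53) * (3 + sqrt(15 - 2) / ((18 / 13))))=-354867 / 2332 - 1537757 * sqrt(13) / 41976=-284.26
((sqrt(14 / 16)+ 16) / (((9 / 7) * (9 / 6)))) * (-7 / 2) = -784 / 27-49 * sqrt(14) / 108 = -30.73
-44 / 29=-1.52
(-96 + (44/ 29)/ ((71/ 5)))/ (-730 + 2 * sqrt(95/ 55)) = 49361 * sqrt(209)/ 1508686952 + 198184415/ 1508686952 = 0.13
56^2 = 3136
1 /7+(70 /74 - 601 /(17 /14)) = -2174432 /4403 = -493.85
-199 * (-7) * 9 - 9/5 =62676/5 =12535.20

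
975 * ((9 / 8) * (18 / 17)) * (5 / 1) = 5806.99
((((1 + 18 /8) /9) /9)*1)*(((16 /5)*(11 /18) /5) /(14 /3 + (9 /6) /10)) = 1144 /351135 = 0.00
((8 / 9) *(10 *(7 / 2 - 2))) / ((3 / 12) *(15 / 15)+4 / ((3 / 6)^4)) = 160 / 771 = 0.21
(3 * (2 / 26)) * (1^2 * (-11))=-33 / 13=-2.54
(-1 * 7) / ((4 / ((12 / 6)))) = -7 / 2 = -3.50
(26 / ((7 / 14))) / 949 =4 / 73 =0.05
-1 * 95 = -95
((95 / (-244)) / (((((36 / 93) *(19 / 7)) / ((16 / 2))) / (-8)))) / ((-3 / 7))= -30380 / 549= -55.34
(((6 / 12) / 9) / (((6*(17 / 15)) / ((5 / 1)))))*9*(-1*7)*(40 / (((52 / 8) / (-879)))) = 3076500 / 221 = 13920.81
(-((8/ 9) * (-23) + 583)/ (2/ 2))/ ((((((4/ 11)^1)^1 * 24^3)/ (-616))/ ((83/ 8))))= 355933963/ 497664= 715.21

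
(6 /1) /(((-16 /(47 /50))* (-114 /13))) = 0.04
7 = 7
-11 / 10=-1.10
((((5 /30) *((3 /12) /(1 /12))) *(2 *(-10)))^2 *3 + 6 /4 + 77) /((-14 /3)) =-2271 /28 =-81.11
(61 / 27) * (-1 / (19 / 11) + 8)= 2867 / 171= 16.77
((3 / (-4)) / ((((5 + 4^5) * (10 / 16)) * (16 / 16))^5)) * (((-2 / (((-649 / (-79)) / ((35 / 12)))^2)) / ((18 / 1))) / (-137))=-3195392 / 4585265965393516092949875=-0.00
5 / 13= 0.38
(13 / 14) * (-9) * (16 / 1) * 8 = -7488 / 7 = -1069.71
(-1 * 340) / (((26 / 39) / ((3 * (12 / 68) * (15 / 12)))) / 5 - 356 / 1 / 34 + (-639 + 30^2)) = -3901500 / 2877137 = -1.36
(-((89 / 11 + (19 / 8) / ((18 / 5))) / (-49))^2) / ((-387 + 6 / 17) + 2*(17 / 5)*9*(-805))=3266164457 / 5085033779992320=0.00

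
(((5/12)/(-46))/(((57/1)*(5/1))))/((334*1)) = -1/10508976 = -0.00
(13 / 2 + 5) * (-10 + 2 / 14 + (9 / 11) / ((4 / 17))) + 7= -40883 / 616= -66.37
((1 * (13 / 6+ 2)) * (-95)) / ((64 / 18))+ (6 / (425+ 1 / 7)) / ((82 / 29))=-9055469 / 81344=-111.32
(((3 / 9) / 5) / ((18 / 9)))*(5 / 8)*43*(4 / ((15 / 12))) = 43 / 15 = 2.87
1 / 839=0.00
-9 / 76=-0.12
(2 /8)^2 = 1 /16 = 0.06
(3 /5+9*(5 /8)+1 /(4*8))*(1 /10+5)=51051 /1600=31.91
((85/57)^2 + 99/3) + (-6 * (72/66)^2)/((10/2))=66430274/1965645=33.80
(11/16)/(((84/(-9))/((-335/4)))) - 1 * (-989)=1783343/1792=995.17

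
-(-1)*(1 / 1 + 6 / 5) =11 / 5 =2.20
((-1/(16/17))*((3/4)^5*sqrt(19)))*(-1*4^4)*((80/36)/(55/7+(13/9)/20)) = 722925*sqrt(19)/39964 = 78.85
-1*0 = 0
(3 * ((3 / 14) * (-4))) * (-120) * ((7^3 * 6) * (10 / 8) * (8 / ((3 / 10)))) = 21168000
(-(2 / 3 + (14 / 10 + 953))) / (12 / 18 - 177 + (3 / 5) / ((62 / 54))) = 222053 / 40876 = 5.43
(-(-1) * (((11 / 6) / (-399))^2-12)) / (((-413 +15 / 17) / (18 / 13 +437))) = 6663100325813 / 521989512408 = 12.76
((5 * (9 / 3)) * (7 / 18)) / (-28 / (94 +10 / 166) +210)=39035 / 1403268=0.03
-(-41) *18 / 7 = 738 / 7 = 105.43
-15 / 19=-0.79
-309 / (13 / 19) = -5871 / 13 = -451.62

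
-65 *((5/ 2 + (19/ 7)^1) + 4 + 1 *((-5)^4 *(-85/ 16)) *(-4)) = -24188645/ 28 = -863880.18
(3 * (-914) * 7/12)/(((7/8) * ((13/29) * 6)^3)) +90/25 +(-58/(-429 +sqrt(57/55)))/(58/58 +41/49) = -45170070112529/500365552635 +1421 * sqrt(3135)/455498910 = -90.27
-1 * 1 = -1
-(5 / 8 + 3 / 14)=-47 / 56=-0.84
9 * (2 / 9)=2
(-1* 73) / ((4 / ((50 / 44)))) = -1825 / 88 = -20.74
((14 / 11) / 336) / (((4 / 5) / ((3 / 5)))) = 1 / 352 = 0.00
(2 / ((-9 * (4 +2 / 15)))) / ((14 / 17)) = -0.07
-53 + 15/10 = -103/2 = -51.50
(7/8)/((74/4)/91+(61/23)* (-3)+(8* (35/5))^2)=14651/52379364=0.00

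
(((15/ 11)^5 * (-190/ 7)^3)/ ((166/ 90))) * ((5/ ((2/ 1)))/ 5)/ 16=-29298111328125/ 18339843676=-1597.51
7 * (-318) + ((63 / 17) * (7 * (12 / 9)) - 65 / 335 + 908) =-1462027 / 1139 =-1283.61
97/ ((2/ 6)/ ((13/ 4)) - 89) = -3783/ 3467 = -1.09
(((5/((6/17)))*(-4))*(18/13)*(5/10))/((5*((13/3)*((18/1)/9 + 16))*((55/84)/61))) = -87108/9295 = -9.37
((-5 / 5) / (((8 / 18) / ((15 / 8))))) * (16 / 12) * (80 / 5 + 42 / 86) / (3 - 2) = -92.75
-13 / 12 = -1.08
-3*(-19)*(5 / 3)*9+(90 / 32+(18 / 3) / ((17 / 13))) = 234573 / 272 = 862.40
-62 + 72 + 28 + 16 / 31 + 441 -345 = 4170 / 31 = 134.52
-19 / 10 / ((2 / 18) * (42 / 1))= -57 / 140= -0.41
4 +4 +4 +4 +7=23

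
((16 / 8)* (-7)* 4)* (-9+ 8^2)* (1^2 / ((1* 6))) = -1540 / 3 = -513.33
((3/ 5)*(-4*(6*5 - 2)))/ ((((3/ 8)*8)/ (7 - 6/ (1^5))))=-112/ 5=-22.40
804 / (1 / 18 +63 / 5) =1080 / 17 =63.53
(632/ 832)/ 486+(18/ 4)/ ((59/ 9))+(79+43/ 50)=6005046989/ 74552400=80.55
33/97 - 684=-66315/97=-683.66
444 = 444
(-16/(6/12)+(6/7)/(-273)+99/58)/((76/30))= -16789875/1403948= -11.96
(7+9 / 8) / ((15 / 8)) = 13 / 3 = 4.33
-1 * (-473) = 473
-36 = -36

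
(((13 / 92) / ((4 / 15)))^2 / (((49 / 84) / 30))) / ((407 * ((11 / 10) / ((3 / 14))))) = 25666875 / 3713546144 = 0.01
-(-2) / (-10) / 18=-1 / 90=-0.01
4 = 4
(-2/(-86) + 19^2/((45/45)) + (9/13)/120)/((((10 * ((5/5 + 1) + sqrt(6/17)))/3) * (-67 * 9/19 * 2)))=-2607452707/2786503200 + 153379571 * sqrt(102)/5573006400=-0.66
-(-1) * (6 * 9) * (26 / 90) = 78 / 5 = 15.60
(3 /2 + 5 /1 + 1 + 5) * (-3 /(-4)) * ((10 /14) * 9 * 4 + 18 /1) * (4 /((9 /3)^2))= 1275 /7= 182.14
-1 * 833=-833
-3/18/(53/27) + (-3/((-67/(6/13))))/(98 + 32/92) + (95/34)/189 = -3909280406/55917288063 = -0.07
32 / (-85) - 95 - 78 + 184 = 903 / 85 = 10.62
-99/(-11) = 9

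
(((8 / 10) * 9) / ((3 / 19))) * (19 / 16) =1083 / 20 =54.15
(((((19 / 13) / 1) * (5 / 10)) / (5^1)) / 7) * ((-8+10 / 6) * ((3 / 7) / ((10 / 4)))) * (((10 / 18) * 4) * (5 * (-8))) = 11552 / 5733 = 2.02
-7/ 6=-1.17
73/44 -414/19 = -16829/836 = -20.13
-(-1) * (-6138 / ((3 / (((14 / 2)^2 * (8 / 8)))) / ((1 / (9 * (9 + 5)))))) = -2387 / 3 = -795.67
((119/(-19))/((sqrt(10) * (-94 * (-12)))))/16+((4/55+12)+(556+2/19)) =593746/1045 -119 * sqrt(10)/3429120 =568.18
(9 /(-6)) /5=-3 /10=-0.30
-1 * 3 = -3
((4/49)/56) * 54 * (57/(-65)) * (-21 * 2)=9234/3185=2.90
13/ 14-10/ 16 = 0.30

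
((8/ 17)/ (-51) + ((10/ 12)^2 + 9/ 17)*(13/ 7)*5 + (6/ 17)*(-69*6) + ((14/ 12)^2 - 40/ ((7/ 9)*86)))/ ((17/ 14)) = -23312946/ 211259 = -110.35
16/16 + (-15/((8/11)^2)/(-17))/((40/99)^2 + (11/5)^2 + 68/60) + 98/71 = 308048027777/116151328768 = 2.65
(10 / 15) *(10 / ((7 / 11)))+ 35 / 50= 2347 / 210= 11.18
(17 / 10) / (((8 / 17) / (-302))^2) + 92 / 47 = 5265016431 / 7520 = 700135.16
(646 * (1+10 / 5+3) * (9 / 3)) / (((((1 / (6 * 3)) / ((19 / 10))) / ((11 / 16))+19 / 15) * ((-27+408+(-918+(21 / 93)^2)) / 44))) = -578029362570 / 794200813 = -727.81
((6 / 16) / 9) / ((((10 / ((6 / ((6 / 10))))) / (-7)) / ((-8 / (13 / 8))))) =56 / 39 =1.44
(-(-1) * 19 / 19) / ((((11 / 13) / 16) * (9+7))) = 1.18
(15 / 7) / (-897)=-5 / 2093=-0.00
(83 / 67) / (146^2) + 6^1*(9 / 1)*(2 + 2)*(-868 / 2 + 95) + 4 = -73220.00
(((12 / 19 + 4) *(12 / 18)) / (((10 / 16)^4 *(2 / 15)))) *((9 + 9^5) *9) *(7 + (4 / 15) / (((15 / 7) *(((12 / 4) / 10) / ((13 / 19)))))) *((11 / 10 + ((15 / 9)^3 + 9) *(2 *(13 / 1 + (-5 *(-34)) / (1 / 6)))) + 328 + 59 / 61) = 10367271457615862530048 / 619340625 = 16739207859351.81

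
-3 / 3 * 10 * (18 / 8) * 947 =-42615 / 2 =-21307.50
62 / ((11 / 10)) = 620 / 11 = 56.36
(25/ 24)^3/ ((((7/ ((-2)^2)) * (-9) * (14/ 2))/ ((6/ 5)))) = -3125/ 254016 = -0.01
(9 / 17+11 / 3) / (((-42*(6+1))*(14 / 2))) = -107 / 52479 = -0.00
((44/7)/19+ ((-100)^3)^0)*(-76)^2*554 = 29809632/7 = 4258518.86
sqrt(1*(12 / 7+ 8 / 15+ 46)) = sqrt(531930) / 105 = 6.95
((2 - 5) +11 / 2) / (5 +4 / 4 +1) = 5 / 14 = 0.36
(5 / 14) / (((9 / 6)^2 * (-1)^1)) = -0.16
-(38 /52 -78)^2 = -4036081 /676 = -5970.53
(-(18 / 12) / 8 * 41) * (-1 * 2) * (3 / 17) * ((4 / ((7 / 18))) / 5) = 3321 / 595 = 5.58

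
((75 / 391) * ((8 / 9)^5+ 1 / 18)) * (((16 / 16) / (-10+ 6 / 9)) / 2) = -106025 / 16901136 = -0.01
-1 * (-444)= 444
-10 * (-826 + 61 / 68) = 280535 / 34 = 8251.03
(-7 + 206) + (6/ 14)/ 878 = 1223057/ 6146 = 199.00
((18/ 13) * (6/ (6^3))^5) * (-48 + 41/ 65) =-3079/ 2838551040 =-0.00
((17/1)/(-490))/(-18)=17/8820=0.00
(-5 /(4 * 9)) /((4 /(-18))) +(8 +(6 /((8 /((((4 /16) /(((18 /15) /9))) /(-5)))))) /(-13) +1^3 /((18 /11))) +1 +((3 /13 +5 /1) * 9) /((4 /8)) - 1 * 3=379685 /3744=101.41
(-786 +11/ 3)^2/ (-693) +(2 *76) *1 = -4560385/ 6237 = -731.18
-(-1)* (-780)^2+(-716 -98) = 607586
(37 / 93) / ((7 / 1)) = 37 / 651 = 0.06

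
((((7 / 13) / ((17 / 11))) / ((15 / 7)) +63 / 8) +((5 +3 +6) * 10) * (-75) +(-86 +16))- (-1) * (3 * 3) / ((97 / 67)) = -27154023011 / 2572440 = -10555.75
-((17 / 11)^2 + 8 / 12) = -1109 / 363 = -3.06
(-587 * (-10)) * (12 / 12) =5870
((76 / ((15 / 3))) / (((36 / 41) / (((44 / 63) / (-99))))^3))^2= 27436602096016 / 441462093701416239663225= 0.00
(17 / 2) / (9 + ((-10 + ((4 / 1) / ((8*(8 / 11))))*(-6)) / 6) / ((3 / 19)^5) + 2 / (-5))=-495720 / 1398494383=-0.00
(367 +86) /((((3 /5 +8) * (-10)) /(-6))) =1359 /43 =31.60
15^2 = 225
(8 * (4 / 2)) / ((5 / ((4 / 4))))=16 / 5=3.20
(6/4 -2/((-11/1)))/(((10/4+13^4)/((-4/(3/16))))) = -2368/1885191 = -0.00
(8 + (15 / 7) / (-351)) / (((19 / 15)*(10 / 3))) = 6547 / 3458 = 1.89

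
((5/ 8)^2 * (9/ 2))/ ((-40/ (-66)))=2.90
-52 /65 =-4 /5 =-0.80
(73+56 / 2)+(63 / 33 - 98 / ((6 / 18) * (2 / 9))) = -13421 / 11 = -1220.09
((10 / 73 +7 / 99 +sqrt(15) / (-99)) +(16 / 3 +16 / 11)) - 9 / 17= 794426 / 122859 - sqrt(15) / 99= 6.43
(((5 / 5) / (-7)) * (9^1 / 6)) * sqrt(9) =-9 / 14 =-0.64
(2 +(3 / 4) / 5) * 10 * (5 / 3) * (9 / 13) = 24.81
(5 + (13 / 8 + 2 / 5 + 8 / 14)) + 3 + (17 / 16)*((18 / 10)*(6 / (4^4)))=152553 / 14336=10.64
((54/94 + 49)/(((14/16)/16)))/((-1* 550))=-29824/18095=-1.65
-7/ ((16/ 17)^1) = -119/ 16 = -7.44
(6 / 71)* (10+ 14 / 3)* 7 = 616 / 71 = 8.68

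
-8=-8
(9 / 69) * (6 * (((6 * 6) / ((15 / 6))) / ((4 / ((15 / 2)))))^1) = 486 / 23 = 21.13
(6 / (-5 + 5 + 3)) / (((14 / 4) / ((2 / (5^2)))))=8 / 175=0.05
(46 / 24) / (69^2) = 1 / 2484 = 0.00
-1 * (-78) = 78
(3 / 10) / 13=3 / 130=0.02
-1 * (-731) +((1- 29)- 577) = 126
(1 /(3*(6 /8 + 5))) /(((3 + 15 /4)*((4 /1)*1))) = 4 /1863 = 0.00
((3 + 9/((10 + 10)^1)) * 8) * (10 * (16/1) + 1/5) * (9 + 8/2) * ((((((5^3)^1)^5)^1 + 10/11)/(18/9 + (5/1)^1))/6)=16079644775869623/385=41765311106154.86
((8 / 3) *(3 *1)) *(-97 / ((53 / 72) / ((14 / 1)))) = -782208 / 53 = -14758.64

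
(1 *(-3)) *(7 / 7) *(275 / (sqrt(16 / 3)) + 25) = -825 *sqrt(3) / 4 - 75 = -432.24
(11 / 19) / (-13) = -0.04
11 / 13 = 0.85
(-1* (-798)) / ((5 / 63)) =50274 / 5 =10054.80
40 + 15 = 55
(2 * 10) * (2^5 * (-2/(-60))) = 64/3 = 21.33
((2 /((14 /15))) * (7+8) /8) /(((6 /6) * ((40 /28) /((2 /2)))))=45 /16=2.81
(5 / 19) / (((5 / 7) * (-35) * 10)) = -1 / 950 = -0.00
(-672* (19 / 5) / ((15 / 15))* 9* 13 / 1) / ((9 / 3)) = -497952 / 5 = -99590.40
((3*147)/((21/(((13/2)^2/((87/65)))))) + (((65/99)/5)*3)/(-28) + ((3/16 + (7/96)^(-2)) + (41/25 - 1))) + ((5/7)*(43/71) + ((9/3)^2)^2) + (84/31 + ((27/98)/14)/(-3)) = 270473188000781/288992180400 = 935.92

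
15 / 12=5 / 4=1.25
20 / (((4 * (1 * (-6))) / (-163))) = 815 / 6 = 135.83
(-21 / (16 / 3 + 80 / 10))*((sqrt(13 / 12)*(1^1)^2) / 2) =-21*sqrt(39) / 160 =-0.82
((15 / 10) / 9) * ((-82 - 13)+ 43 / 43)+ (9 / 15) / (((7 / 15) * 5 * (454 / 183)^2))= -338156617 / 21642180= -15.62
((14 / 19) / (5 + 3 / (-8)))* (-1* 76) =-448 / 37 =-12.11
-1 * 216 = -216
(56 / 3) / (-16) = -7 / 6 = -1.17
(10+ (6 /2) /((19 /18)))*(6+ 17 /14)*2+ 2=24910 /133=187.29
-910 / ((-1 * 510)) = 91 / 51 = 1.78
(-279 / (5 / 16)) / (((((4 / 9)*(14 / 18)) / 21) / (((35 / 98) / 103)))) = -135594 / 721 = -188.06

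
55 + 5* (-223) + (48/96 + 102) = -1915/2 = -957.50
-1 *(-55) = 55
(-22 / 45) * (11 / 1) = -242 / 45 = -5.38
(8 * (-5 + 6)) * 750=6000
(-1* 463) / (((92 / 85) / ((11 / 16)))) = -432905 / 1472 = -294.09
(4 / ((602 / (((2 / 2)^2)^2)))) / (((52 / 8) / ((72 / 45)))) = 32 / 19565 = 0.00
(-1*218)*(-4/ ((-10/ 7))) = -3052/ 5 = -610.40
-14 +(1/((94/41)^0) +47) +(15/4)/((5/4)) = 37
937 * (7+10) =15929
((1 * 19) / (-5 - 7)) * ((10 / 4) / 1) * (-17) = 1615 / 24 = 67.29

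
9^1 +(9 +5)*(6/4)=30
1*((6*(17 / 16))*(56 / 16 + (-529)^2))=28544139 / 16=1784008.69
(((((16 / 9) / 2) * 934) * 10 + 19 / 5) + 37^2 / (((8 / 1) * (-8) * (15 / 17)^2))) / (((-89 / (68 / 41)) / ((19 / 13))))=-2961936809 / 13136400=-225.48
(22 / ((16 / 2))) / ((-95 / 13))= -143 / 380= -0.38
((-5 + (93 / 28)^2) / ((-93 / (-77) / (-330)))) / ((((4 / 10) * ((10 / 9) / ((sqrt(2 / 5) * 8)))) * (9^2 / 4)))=-572209 * sqrt(10) / 1953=-926.51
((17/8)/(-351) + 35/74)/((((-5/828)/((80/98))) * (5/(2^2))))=-17852048/353535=-50.50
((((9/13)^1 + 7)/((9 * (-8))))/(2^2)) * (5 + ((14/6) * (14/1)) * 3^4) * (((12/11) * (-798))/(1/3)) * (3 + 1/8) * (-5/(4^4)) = -11286.69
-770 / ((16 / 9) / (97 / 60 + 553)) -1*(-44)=-7685579 / 32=-240174.34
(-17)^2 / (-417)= -289 / 417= -0.69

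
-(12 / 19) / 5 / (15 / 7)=-28 / 475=-0.06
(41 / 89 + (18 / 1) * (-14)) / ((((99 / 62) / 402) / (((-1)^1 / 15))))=185991196 / 44055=4221.80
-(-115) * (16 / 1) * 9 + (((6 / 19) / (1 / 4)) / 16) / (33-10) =14473443 / 874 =16560.00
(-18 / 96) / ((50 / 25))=-3 / 32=-0.09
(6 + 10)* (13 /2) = 104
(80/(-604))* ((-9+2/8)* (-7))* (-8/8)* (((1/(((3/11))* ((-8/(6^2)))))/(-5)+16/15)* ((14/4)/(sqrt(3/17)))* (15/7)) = 160475* sqrt(51)/1812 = 632.46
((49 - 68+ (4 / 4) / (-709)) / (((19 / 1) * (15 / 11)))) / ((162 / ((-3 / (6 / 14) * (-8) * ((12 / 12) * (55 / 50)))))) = -22821568 / 81836325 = -0.28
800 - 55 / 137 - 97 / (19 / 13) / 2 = 766.41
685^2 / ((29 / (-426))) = -199889850 / 29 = -6892753.45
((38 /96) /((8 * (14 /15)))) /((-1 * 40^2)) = -19 /573440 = -0.00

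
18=18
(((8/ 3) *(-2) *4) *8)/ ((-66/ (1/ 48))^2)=-1/ 58806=-0.00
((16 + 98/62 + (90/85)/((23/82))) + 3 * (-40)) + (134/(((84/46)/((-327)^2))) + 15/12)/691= 2639892162115/234517108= 11256.71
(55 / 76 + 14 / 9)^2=2430481 / 467856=5.19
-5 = -5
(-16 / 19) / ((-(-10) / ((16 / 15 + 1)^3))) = -238328 / 320625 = -0.74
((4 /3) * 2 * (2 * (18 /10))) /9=16 /15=1.07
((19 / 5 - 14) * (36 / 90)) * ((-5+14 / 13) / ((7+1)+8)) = 2601 / 2600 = 1.00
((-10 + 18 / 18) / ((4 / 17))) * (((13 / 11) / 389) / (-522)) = 0.00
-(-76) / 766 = 0.10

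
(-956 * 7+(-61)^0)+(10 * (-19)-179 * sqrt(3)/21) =-6881-179 * sqrt(3)/21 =-6895.76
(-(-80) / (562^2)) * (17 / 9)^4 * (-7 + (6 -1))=-3340840 / 518063121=-0.01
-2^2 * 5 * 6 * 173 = -20760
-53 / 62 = -0.85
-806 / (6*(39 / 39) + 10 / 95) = -7657 / 58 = -132.02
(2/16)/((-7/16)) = -2/7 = -0.29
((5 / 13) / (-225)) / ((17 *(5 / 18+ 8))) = -2 / 164645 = -0.00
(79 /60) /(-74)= -79 /4440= -0.02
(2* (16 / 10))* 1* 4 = 64 / 5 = 12.80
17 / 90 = 0.19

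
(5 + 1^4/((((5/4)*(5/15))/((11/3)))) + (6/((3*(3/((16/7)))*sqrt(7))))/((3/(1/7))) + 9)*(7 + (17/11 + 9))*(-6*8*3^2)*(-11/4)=74112*sqrt(7)/343 + 2376216/5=475814.87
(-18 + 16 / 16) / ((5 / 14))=-238 / 5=-47.60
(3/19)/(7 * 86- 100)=3/9538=0.00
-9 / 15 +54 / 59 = 93 / 295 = 0.32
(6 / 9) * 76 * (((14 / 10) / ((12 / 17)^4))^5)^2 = 88652473262002985828432979303828474287042861265381002328931 / 53824642381680412008645833313539158179840000000000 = 1647061073.50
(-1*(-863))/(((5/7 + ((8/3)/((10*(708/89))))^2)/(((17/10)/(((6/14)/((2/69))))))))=112608800955/811913156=138.70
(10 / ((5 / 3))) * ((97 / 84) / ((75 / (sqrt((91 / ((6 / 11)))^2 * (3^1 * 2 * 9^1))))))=13871 * sqrt(6) / 300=113.26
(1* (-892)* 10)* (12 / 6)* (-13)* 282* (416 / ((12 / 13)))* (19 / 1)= 560010730240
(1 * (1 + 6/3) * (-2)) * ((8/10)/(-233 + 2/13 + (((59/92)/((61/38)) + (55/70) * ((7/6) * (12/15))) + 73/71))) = 186475536/8961903557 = 0.02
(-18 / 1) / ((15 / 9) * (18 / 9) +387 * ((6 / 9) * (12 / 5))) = -135 / 4669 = -0.03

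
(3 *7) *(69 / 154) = 207 / 22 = 9.41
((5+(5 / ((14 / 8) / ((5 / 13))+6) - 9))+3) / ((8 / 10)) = -555 / 844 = -0.66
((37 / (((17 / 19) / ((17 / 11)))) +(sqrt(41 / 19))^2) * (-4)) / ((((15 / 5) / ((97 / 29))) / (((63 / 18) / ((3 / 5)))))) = -93756320 / 54549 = -1718.75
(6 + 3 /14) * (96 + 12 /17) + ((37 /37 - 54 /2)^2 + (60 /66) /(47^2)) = 3692428632 /2891581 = 1276.96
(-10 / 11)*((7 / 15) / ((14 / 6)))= -2 / 11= -0.18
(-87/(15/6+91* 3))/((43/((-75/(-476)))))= -225/194446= -0.00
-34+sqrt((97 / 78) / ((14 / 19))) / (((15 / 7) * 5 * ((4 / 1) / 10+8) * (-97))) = -34 - sqrt(503139) / 4766580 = -34.00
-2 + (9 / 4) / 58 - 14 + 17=241 / 232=1.04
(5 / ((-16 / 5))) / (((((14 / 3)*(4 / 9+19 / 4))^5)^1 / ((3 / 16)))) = -1076168025 / 30745971462444392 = -0.00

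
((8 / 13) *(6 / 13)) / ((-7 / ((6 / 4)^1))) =-72 / 1183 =-0.06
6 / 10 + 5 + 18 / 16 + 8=589 / 40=14.72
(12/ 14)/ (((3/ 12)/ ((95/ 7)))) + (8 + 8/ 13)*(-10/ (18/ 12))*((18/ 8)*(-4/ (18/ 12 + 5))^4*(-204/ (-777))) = 28046788200/ 673154209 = 41.66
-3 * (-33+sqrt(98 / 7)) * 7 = 693 -21 * sqrt(14) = 614.43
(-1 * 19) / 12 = -19 / 12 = -1.58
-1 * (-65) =65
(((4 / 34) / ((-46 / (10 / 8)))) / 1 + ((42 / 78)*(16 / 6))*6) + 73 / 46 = 207369 / 20332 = 10.20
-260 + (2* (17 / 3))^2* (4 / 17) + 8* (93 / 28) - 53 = -256.21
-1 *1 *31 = -31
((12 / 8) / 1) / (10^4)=3 / 20000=0.00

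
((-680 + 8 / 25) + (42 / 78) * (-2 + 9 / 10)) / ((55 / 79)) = -34931983 / 35750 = -977.12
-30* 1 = -30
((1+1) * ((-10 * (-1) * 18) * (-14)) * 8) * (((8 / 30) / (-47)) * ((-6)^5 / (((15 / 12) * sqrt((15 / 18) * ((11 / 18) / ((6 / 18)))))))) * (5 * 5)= -2006581248 * sqrt(55) / 517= -28783761.73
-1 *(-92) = 92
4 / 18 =2 / 9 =0.22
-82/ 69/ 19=-82/ 1311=-0.06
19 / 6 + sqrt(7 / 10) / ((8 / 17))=17 *sqrt(70) / 80 + 19 / 6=4.94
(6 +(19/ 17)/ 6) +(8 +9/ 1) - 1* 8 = 1549/ 102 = 15.19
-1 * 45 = -45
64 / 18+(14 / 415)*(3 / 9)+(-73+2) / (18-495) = 245177 / 65985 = 3.72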